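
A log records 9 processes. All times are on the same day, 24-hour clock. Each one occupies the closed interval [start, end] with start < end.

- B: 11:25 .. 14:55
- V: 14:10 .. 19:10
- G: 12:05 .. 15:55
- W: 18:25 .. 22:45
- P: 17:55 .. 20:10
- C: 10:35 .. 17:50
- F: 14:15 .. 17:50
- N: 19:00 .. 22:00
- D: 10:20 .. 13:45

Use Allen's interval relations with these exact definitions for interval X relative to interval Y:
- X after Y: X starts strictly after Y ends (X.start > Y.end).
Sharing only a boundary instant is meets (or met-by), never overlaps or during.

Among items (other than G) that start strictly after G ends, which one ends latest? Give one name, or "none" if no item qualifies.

Target G = [12:05, 15:55].
B [11:25, 14:55] → overlaps → excluded.
C [10:35, 17:50] → contains → excluded.
D [10:20, 13:45] → overlaps → excluded.
F [14:15, 17:50] → overlapped-by → excluded.
N [19:00, 22:00] → after → candidate.
P [17:55, 20:10] → after → candidate.
V [14:10, 19:10] → overlapped-by → excluded.
W [18:25, 22:45] → after → candidate.
Among candidates, latest end is 22:45 → W.

W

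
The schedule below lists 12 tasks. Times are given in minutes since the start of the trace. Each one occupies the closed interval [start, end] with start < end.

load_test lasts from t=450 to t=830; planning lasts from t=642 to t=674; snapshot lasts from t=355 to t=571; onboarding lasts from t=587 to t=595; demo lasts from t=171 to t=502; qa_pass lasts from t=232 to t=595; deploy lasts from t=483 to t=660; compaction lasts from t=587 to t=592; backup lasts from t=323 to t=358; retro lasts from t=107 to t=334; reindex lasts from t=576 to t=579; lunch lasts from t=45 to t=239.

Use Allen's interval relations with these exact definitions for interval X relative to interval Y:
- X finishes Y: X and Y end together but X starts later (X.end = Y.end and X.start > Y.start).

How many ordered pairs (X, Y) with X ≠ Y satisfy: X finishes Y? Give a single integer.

1

Checking all 132 ordered pairs for relation 'finishes'; matching pairs in alphabetical order:
(onboarding, qa_pass): onboarding finishes qa_pass ✓
Count: 1.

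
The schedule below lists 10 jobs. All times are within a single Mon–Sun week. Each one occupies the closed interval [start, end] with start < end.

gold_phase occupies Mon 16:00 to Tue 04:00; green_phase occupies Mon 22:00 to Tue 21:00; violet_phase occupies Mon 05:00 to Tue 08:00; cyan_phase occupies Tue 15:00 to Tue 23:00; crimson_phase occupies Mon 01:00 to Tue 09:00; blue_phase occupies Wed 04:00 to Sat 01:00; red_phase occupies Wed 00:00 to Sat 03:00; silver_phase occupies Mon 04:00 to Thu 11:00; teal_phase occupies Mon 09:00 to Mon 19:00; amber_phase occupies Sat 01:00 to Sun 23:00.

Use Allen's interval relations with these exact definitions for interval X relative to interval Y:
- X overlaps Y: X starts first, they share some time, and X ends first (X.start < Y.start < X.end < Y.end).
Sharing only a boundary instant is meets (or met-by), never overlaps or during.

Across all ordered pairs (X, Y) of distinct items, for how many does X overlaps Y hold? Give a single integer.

Checking all 90 ordered pairs for relation 'overlaps'; matching pairs in alphabetical order:
(crimson_phase, green_phase): crimson_phase overlaps green_phase ✓
(crimson_phase, silver_phase): crimson_phase overlaps silver_phase ✓
(gold_phase, green_phase): gold_phase overlaps green_phase ✓
(green_phase, cyan_phase): green_phase overlaps cyan_phase ✓
(red_phase, amber_phase): red_phase overlaps amber_phase ✓
(silver_phase, blue_phase): silver_phase overlaps blue_phase ✓
(silver_phase, red_phase): silver_phase overlaps red_phase ✓
(teal_phase, gold_phase): teal_phase overlaps gold_phase ✓
(violet_phase, green_phase): violet_phase overlaps green_phase ✓
Count: 9.

9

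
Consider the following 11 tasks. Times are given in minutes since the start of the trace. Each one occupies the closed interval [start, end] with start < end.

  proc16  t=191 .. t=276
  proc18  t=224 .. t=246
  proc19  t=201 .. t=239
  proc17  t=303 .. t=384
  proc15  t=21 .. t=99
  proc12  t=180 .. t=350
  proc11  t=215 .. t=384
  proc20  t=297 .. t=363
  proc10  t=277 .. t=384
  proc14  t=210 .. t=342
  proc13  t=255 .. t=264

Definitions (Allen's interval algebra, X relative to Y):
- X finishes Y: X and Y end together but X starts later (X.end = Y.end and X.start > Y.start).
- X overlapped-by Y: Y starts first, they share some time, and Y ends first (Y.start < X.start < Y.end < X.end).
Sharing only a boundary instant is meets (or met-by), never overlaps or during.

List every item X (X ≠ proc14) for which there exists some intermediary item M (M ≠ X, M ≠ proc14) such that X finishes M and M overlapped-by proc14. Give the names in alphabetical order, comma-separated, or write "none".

proc10, proc17

Target proc14 = [t=210, t=342].
Intermediaries M with M overlapped-by proc14: proc10, proc11, proc17, proc20.
Via proc10 — items with X finishes proc10: proc17.
Via proc11 — items with X finishes proc11: proc10, proc17.
Via proc17 — items with X finishes proc17: none.
Via proc20 — items with X finishes proc20: none.
Union: proc10, proc17.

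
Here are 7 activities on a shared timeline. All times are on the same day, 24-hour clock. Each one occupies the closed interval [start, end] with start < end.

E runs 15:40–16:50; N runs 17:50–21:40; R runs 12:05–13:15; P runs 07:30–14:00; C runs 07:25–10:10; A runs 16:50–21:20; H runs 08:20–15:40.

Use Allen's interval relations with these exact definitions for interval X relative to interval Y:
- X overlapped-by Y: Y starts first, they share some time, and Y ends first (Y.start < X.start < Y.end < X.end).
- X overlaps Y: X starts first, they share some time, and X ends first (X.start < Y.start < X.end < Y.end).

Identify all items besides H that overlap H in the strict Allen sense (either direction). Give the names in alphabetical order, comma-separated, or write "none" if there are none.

Target H = [08:20, 15:40].
A [16:50, 21:20] → after → no.
C [07:25, 10:10] → overlaps → yes.
E [15:40, 16:50] → met-by → no.
N [17:50, 21:40] → after → no.
P [07:30, 14:00] → overlaps → yes.
R [12:05, 13:15] → during → no.
Result: C, P.

C, P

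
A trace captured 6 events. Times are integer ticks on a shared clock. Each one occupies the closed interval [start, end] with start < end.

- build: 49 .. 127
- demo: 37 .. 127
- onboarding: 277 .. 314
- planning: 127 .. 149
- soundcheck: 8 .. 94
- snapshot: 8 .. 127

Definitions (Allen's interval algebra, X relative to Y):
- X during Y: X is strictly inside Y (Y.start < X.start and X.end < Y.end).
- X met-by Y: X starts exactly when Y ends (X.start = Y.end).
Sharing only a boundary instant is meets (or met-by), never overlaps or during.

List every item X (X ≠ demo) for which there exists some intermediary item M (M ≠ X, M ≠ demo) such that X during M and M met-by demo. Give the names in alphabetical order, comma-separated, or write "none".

none

Target demo = [37, 127].
Intermediaries M with M met-by demo: planning.
Via planning — items with X during planning: none.
Union: none.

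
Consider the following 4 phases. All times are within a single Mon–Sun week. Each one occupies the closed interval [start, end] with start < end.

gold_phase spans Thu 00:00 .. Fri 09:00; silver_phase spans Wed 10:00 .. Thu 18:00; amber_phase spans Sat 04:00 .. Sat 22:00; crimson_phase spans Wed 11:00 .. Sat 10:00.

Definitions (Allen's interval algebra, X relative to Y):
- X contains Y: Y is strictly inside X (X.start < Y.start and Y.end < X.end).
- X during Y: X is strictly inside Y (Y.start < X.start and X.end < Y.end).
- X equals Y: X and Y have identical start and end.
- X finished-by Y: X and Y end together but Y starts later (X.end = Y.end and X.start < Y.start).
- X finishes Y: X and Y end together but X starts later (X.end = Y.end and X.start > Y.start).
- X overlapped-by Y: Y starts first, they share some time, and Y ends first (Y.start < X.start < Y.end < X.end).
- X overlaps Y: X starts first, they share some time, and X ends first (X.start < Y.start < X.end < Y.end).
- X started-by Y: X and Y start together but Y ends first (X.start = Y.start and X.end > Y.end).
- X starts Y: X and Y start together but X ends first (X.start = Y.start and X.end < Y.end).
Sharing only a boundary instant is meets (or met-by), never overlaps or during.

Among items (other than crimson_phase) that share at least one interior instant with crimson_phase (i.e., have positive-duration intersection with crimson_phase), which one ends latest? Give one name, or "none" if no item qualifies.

amber_phase

Target crimson_phase = [Wed 11:00, Sat 10:00].
amber_phase [Sat 04:00, Sat 22:00] → overlapped-by → candidate.
gold_phase [Thu 00:00, Fri 09:00] → during → candidate.
silver_phase [Wed 10:00, Thu 18:00] → overlaps → candidate.
Among candidates, latest end is Sat 22:00 → amber_phase.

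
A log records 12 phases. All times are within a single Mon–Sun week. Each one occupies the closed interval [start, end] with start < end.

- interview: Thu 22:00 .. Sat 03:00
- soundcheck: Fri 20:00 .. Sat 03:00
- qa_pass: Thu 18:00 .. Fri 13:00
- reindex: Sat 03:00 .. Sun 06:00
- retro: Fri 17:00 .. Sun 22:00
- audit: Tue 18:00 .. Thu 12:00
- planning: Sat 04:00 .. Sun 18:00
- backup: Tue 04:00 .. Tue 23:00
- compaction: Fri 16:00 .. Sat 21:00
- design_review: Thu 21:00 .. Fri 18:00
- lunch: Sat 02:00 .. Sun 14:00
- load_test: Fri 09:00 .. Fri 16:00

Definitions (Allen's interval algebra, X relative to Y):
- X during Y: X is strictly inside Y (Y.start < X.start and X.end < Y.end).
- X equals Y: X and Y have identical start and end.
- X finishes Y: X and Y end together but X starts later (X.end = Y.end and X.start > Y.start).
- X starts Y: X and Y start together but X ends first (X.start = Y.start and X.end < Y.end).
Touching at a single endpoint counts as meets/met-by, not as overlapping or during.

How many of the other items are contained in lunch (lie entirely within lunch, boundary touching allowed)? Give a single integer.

1

Target lunch = [Sat 02:00, Sun 14:00].
audit [Tue 18:00, Thu 12:00] → before → no.
backup [Tue 04:00, Tue 23:00] → before → no.
compaction [Fri 16:00, Sat 21:00] → overlaps → no.
design_review [Thu 21:00, Fri 18:00] → before → no.
interview [Thu 22:00, Sat 03:00] → overlaps → no.
load_test [Fri 09:00, Fri 16:00] → before → no.
planning [Sat 04:00, Sun 18:00] → overlapped-by → no.
qa_pass [Thu 18:00, Fri 13:00] → before → no.
reindex [Sat 03:00, Sun 06:00] → during → counts.
retro [Fri 17:00, Sun 22:00] → contains → no.
soundcheck [Fri 20:00, Sat 03:00] → overlaps → no.
Total: 1.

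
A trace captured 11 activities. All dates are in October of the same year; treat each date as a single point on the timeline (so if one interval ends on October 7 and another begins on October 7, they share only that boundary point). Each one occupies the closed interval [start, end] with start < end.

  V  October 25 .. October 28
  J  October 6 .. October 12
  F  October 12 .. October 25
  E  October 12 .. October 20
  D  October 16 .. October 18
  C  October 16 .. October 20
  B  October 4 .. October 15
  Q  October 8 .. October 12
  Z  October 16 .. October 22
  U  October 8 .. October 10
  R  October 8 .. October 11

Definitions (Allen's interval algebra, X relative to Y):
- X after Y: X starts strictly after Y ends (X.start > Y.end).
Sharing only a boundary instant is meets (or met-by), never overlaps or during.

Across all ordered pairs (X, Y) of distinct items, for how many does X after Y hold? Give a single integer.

Checking all 110 ordered pairs for relation 'after'; matching pairs in alphabetical order:
(C, B): C after B ✓
(C, J): C after J ✓
(C, Q): C after Q ✓
(C, R): C after R ✓
(C, U): C after U ✓
(D, B): D after B ✓
(D, J): D after J ✓
(D, Q): D after Q ✓
(D, R): D after R ✓
(D, U): D after U ✓
(E, R): E after R ✓
(E, U): E after U ✓
(F, R): F after R ✓
(F, U): F after U ✓
(V, B): V after B ✓
(V, C): V after C ✓
(V, D): V after D ✓
(V, E): V after E ✓
(V, J): V after J ✓
(V, Q): V after Q ✓
(V, R): V after R ✓
(V, U): V after U ✓
(V, Z): V after Z ✓
(Z, B): Z after B ✓
... plus 4 further pairs not listed.
Count: 28.

28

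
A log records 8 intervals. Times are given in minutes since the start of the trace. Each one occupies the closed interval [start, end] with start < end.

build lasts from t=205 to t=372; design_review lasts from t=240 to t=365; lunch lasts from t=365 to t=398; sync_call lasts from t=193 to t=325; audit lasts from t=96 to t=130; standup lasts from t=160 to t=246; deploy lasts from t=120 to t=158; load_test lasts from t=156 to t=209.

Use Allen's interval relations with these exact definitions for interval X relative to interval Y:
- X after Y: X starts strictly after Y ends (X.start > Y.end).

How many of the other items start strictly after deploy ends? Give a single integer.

Target deploy = [t=120, t=158].
audit [t=96, t=130] → overlaps → no.
build [t=205, t=372] → after → counts.
design_review [t=240, t=365] → after → counts.
load_test [t=156, t=209] → overlapped-by → no.
lunch [t=365, t=398] → after → counts.
standup [t=160, t=246] → after → counts.
sync_call [t=193, t=325] → after → counts.
Total: 5.

5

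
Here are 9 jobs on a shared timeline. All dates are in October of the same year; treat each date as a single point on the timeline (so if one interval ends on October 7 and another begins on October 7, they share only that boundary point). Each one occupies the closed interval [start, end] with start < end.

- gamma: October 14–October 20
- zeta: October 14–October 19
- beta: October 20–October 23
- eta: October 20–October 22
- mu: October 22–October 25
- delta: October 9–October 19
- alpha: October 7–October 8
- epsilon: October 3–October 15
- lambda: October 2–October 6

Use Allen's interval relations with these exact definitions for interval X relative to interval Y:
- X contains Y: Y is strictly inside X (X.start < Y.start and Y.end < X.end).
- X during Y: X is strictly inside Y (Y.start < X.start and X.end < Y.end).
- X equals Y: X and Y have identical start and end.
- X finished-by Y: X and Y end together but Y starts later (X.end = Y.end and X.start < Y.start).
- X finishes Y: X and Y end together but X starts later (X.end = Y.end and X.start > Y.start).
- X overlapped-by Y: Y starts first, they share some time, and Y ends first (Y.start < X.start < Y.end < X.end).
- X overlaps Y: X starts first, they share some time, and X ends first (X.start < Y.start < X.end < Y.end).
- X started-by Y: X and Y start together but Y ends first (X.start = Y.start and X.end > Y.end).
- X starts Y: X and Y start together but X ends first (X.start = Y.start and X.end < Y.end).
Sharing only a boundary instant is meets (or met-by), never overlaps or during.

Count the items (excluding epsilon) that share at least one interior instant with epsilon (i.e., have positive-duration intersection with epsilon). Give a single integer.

5

Target epsilon = [October 3, October 15].
alpha [October 7, October 8] → during → counts.
beta [October 20, October 23] → after → no.
delta [October 9, October 19] → overlapped-by → counts.
eta [October 20, October 22] → after → no.
gamma [October 14, October 20] → overlapped-by → counts.
lambda [October 2, October 6] → overlaps → counts.
mu [October 22, October 25] → after → no.
zeta [October 14, October 19] → overlapped-by → counts.
Total: 5.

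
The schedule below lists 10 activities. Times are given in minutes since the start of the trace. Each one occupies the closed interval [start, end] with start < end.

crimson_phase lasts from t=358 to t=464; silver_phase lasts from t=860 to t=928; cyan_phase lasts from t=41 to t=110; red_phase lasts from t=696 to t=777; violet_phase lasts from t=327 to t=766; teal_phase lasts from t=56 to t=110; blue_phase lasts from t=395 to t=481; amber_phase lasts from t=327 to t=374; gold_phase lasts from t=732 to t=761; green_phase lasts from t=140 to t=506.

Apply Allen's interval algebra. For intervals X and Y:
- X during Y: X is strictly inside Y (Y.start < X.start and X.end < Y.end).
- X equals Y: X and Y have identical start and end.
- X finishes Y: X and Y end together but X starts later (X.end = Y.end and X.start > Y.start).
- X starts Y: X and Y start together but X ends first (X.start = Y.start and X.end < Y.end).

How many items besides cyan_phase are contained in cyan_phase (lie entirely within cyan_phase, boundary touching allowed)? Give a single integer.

1

Target cyan_phase = [t=41, t=110].
amber_phase [t=327, t=374] → after → no.
blue_phase [t=395, t=481] → after → no.
crimson_phase [t=358, t=464] → after → no.
gold_phase [t=732, t=761] → after → no.
green_phase [t=140, t=506] → after → no.
red_phase [t=696, t=777] → after → no.
silver_phase [t=860, t=928] → after → no.
teal_phase [t=56, t=110] → finishes → counts.
violet_phase [t=327, t=766] → after → no.
Total: 1.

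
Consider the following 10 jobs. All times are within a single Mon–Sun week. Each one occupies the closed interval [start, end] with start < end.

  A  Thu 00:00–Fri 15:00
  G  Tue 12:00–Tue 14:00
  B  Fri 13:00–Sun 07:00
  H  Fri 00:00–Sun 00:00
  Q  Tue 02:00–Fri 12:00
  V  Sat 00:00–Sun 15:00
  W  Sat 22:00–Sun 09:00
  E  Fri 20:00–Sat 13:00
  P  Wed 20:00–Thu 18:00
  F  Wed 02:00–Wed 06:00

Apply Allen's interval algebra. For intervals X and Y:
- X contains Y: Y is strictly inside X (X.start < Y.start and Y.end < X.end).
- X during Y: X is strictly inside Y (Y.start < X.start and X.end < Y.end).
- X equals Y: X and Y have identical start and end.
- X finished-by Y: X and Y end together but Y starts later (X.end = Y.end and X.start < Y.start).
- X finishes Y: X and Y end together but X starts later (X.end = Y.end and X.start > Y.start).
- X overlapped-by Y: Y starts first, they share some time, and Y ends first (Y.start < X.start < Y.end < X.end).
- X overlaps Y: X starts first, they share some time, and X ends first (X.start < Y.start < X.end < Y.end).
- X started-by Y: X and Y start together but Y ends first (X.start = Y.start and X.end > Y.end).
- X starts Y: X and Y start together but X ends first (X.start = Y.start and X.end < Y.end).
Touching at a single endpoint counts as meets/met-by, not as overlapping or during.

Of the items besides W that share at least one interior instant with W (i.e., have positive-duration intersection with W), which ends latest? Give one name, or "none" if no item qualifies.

V

Target W = [Sat 22:00, Sun 09:00].
A [Thu 00:00, Fri 15:00] → before → excluded.
B [Fri 13:00, Sun 07:00] → overlaps → candidate.
E [Fri 20:00, Sat 13:00] → before → excluded.
F [Wed 02:00, Wed 06:00] → before → excluded.
G [Tue 12:00, Tue 14:00] → before → excluded.
H [Fri 00:00, Sun 00:00] → overlaps → candidate.
P [Wed 20:00, Thu 18:00] → before → excluded.
Q [Tue 02:00, Fri 12:00] → before → excluded.
V [Sat 00:00, Sun 15:00] → contains → candidate.
Among candidates, latest end is Sun 15:00 → V.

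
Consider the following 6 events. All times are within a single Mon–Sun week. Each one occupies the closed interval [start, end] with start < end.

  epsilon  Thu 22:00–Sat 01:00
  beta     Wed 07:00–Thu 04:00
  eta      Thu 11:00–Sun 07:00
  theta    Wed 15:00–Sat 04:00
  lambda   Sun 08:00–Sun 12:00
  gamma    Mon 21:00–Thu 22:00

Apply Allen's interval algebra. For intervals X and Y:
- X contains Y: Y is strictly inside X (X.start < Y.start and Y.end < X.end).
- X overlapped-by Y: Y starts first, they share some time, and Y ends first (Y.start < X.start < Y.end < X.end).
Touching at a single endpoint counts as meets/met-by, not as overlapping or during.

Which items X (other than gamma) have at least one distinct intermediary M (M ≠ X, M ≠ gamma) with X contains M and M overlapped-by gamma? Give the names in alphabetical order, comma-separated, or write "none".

none

Target gamma = [Mon 21:00, Thu 22:00].
Intermediaries M with M overlapped-by gamma: eta, theta.
Via eta — items with X contains eta: none.
Via theta — items with X contains theta: none.
Union: none.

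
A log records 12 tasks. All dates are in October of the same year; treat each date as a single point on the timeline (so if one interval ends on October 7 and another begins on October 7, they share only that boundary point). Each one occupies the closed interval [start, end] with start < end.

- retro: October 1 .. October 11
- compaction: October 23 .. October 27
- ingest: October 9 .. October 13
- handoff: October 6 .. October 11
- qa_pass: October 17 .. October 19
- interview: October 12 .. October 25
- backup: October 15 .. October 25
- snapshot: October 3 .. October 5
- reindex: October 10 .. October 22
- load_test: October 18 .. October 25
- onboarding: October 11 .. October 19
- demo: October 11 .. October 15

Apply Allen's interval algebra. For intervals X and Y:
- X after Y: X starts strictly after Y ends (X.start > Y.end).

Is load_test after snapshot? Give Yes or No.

Yes

load_test = [October 18, October 25], snapshot = [October 3, October 5].
Actual relation of load_test to snapshot: after.
Asked whether 'after' holds → Yes.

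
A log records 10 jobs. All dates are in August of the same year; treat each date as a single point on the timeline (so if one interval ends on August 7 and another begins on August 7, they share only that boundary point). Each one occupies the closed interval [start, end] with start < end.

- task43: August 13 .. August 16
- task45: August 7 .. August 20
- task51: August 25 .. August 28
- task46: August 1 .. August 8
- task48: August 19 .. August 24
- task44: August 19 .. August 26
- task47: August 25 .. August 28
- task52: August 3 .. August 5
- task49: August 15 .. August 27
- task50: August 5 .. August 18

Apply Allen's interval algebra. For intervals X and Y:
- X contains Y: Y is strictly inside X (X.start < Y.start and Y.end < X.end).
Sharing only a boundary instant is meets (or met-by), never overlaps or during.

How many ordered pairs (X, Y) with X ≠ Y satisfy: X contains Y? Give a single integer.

Checking all 90 ordered pairs for relation 'contains'; matching pairs in alphabetical order:
(task45, task43): task45 contains task43 ✓
(task46, task52): task46 contains task52 ✓
(task49, task44): task49 contains task44 ✓
(task49, task48): task49 contains task48 ✓
(task50, task43): task50 contains task43 ✓
Count: 5.

5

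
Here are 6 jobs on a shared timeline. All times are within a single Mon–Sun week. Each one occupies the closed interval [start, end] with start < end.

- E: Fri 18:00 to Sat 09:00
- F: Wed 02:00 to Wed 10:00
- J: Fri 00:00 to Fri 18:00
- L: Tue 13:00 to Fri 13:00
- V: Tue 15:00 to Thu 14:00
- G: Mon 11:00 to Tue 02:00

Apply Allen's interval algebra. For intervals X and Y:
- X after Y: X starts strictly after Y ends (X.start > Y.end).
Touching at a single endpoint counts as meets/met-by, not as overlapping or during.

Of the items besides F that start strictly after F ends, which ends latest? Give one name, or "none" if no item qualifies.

E

Target F = [Wed 02:00, Wed 10:00].
E [Fri 18:00, Sat 09:00] → after → candidate.
G [Mon 11:00, Tue 02:00] → before → excluded.
J [Fri 00:00, Fri 18:00] → after → candidate.
L [Tue 13:00, Fri 13:00] → contains → excluded.
V [Tue 15:00, Thu 14:00] → contains → excluded.
Among candidates, latest end is Sat 09:00 → E.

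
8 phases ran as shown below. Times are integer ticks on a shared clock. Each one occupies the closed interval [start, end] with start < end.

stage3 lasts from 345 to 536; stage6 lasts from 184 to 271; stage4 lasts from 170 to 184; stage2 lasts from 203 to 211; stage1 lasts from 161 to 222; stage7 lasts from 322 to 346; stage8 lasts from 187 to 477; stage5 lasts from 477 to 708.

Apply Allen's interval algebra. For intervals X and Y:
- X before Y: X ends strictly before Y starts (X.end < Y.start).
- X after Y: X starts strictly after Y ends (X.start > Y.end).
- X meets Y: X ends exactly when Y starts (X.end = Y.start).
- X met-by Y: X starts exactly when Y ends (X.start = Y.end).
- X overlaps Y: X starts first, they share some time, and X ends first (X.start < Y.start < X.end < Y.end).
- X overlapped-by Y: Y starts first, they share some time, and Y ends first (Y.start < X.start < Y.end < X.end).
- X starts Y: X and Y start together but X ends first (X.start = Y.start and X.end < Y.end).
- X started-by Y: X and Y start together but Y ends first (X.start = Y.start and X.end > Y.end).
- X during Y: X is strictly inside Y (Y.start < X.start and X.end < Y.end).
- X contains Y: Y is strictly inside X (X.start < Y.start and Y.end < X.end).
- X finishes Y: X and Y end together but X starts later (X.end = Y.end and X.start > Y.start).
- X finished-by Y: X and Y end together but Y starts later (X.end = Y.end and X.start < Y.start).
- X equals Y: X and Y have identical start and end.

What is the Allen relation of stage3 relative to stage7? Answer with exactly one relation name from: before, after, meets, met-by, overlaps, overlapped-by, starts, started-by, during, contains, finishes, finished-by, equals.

overlapped-by

stage3 = [345, 536]; stage7 = [322, 346].
Compare endpoints: stage3.start > stage7.start, stage3.start < stage7.end, stage3.end > stage7.start, stage3.end > stage7.end.
That pattern is 'overlapped-by'.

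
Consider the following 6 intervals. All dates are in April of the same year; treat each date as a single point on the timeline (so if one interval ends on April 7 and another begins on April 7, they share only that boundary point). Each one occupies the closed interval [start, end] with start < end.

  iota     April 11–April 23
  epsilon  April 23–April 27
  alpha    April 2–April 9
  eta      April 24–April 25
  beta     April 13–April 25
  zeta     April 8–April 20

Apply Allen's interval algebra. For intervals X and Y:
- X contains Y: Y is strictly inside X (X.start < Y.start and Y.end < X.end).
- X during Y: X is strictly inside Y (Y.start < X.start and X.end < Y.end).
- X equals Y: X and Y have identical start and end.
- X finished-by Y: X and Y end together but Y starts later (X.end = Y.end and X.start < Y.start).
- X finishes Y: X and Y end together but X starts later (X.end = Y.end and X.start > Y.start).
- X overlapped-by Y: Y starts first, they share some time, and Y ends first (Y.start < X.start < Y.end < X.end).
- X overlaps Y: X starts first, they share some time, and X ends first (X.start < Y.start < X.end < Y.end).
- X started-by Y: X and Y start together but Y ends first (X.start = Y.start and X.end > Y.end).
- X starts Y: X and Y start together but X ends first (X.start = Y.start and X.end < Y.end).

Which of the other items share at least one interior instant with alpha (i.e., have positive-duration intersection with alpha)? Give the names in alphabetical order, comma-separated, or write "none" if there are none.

zeta

Target alpha = [April 2, April 9].
beta [April 13, April 25] → after → no.
epsilon [April 23, April 27] → after → no.
eta [April 24, April 25] → after → no.
iota [April 11, April 23] → after → no.
zeta [April 8, April 20] → overlapped-by → yes.
Result: zeta.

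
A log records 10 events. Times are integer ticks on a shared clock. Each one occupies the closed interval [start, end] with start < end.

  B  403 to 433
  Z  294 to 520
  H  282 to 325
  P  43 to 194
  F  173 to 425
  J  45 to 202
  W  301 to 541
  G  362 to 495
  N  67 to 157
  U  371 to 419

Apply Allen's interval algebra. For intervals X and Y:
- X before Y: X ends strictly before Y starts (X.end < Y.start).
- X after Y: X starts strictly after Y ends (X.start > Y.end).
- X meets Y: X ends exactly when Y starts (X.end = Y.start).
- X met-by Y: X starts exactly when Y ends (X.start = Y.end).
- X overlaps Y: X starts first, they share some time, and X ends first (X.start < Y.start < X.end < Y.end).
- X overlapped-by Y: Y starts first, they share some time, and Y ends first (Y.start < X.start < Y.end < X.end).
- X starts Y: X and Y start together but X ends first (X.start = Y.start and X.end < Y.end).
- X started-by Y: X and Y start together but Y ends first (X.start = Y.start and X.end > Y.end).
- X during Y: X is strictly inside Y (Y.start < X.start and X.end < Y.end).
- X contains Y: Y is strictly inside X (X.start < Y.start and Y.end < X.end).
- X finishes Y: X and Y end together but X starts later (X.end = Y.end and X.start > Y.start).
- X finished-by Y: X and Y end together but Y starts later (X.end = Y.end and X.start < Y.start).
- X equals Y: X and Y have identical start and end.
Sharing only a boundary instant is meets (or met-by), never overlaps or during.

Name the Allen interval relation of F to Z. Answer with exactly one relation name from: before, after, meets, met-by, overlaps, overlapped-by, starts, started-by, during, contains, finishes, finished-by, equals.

F = [173, 425]; Z = [294, 520].
Compare endpoints: F.start < Z.start, F.start < Z.end, F.end > Z.start, F.end < Z.end.
That pattern is 'overlaps'.

overlaps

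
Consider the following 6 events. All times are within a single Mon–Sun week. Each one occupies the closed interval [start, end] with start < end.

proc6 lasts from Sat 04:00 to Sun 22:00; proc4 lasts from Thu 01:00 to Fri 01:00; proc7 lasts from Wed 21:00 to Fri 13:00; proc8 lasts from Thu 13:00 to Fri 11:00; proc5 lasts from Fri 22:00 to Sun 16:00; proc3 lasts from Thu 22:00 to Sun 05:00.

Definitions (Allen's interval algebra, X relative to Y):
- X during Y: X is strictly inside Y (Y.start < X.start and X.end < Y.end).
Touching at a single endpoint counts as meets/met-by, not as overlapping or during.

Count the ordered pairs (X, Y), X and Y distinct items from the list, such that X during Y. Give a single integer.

Checking all 30 ordered pairs for relation 'during'; matching pairs in alphabetical order:
(proc4, proc7): proc4 during proc7 ✓
(proc8, proc7): proc8 during proc7 ✓
Count: 2.

2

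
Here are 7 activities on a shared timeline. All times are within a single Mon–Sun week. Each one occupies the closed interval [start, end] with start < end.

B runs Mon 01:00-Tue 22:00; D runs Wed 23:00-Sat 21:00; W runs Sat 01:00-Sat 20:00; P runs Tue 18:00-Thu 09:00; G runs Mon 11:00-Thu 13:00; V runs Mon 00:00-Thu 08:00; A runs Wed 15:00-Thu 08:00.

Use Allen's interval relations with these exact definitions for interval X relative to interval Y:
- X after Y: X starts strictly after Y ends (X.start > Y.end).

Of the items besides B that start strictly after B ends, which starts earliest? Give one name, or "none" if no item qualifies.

Target B = [Mon 01:00, Tue 22:00].
A [Wed 15:00, Thu 08:00] → after → candidate.
D [Wed 23:00, Sat 21:00] → after → candidate.
G [Mon 11:00, Thu 13:00] → overlapped-by → excluded.
P [Tue 18:00, Thu 09:00] → overlapped-by → excluded.
V [Mon 00:00, Thu 08:00] → contains → excluded.
W [Sat 01:00, Sat 20:00] → after → candidate.
Among candidates, earliest start is Wed 15:00 → A.

A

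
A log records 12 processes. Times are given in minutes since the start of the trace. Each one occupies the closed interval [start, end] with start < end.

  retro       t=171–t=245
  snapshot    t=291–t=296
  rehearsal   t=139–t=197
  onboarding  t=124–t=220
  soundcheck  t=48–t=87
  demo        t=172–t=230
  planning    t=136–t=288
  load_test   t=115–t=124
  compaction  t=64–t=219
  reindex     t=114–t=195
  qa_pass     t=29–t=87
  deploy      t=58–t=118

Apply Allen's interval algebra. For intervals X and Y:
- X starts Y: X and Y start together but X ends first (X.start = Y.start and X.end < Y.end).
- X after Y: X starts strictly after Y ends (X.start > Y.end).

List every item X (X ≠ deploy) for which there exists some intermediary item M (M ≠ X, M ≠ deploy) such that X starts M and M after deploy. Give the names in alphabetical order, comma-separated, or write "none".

Target deploy = [t=58, t=118].
Intermediaries M with M after deploy: demo, onboarding, planning, rehearsal, retro, snapshot.
Via demo — items with X starts demo: none.
Via onboarding — items with X starts onboarding: none.
Via planning — items with X starts planning: none.
Via rehearsal — items with X starts rehearsal: none.
Via retro — items with X starts retro: none.
Via snapshot — items with X starts snapshot: none.
Union: none.

none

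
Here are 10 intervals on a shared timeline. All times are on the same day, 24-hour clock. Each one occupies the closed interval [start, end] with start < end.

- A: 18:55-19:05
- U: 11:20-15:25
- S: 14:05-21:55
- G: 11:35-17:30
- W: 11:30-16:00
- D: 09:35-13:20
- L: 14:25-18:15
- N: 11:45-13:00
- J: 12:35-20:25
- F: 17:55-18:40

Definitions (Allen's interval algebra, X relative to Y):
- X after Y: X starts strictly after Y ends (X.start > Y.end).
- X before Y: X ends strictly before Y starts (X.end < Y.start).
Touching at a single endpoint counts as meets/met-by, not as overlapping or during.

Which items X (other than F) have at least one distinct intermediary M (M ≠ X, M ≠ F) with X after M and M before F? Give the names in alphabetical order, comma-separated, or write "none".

Target F = [17:55, 18:40].
Intermediaries M with M before F: D, G, N, U, W.
Via D — items with X after D: A, L, S.
Via G — items with X after G: A.
Via N — items with X after N: A, L, S.
Via U — items with X after U: A.
Via W — items with X after W: A.
Union: A, L, S.

A, L, S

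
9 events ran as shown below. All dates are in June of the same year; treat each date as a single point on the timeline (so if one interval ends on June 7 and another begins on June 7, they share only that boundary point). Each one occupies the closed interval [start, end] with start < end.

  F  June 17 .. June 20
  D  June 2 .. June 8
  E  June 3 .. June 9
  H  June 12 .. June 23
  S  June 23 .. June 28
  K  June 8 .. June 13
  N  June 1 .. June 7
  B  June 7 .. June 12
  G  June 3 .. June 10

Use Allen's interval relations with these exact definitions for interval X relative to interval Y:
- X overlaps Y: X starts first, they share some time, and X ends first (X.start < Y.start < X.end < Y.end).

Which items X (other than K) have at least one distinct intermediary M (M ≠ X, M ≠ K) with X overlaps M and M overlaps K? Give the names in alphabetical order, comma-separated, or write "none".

D, E, G, N

Target K = [June 8, June 13].
Intermediaries M with M overlaps K: B, E, G.
Via B — items with X overlaps B: D, E, G.
Via E — items with X overlaps E: D, N.
Via G — items with X overlaps G: D, N.
Union: D, E, G, N.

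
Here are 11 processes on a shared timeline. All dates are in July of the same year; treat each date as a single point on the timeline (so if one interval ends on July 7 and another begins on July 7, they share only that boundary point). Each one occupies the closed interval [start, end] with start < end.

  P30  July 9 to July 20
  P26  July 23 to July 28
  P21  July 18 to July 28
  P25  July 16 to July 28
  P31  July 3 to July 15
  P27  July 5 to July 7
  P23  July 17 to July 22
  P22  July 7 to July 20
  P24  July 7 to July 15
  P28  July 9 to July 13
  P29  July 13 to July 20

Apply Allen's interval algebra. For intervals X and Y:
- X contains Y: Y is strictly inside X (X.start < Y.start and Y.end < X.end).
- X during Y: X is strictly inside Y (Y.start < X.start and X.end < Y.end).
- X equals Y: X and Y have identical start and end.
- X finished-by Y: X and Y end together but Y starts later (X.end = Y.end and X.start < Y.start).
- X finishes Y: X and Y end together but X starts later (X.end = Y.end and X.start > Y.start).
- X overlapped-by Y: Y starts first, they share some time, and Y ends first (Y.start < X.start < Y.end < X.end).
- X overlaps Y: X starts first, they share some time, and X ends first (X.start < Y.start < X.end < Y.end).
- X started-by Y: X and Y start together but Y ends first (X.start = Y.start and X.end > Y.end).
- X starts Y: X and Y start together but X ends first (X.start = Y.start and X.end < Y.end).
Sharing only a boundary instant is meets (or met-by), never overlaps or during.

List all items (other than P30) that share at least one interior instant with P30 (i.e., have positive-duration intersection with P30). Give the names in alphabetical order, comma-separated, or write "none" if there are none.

P21, P22, P23, P24, P25, P28, P29, P31

Target P30 = [July 9, July 20].
P21 [July 18, July 28] → overlapped-by → yes.
P22 [July 7, July 20] → finished-by → yes.
P23 [July 17, July 22] → overlapped-by → yes.
P24 [July 7, July 15] → overlaps → yes.
P25 [July 16, July 28] → overlapped-by → yes.
P26 [July 23, July 28] → after → no.
P27 [July 5, July 7] → before → no.
P28 [July 9, July 13] → starts → yes.
P29 [July 13, July 20] → finishes → yes.
P31 [July 3, July 15] → overlaps → yes.
Result: P21, P22, P23, P24, P25, P28, P29, P31.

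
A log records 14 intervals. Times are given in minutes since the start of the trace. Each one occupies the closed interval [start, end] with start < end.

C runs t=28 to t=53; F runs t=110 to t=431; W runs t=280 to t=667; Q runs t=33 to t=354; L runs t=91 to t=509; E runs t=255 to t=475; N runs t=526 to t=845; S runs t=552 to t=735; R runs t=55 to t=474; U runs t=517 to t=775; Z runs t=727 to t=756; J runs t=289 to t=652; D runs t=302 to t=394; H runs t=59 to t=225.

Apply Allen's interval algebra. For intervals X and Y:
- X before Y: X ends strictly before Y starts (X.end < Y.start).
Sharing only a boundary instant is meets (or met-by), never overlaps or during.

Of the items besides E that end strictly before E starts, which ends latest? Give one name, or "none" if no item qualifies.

Target E = [t=255, t=475].
C [t=28, t=53] → before → candidate.
D [t=302, t=394] → during → excluded.
F [t=110, t=431] → overlaps → excluded.
H [t=59, t=225] → before → candidate.
J [t=289, t=652] → overlapped-by → excluded.
L [t=91, t=509] → contains → excluded.
N [t=526, t=845] → after → excluded.
Q [t=33, t=354] → overlaps → excluded.
R [t=55, t=474] → overlaps → excluded.
S [t=552, t=735] → after → excluded.
U [t=517, t=775] → after → excluded.
W [t=280, t=667] → overlapped-by → excluded.
Z [t=727, t=756] → after → excluded.
Among candidates, latest end is t=225 → H.

H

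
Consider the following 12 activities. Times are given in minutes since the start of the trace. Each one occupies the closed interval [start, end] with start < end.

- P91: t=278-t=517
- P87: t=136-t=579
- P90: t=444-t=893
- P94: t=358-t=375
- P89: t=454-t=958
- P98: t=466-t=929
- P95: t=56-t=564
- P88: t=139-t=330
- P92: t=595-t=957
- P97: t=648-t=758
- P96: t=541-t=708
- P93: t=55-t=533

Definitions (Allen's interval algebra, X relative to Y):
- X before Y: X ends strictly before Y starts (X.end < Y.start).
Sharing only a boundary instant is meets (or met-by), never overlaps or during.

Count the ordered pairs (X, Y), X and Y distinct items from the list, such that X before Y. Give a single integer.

23

Checking all 132 ordered pairs for relation 'before'; matching pairs in alphabetical order:
(P87, P92): P87 before P92 ✓
(P87, P97): P87 before P97 ✓
(P88, P89): P88 before P89 ✓
(P88, P90): P88 before P90 ✓
(P88, P92): P88 before P92 ✓
(P88, P94): P88 before P94 ✓
(P88, P96): P88 before P96 ✓
(P88, P97): P88 before P97 ✓
(P88, P98): P88 before P98 ✓
(P91, P92): P91 before P92 ✓
(P91, P96): P91 before P96 ✓
(P91, P97): P91 before P97 ✓
(P93, P92): P93 before P92 ✓
(P93, P96): P93 before P96 ✓
(P93, P97): P93 before P97 ✓
(P94, P89): P94 before P89 ✓
(P94, P90): P94 before P90 ✓
(P94, P92): P94 before P92 ✓
(P94, P96): P94 before P96 ✓
(P94, P97): P94 before P97 ✓
(P94, P98): P94 before P98 ✓
(P95, P92): P95 before P92 ✓
(P95, P97): P95 before P97 ✓
Count: 23.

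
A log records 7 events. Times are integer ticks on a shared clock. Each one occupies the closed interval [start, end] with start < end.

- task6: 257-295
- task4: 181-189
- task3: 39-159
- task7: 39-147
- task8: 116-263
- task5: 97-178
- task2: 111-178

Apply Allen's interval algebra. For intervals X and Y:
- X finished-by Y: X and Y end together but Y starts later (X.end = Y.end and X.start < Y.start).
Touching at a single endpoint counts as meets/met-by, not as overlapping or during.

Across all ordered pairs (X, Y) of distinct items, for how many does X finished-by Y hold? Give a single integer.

Checking all 42 ordered pairs for relation 'finished-by'; matching pairs in alphabetical order:
(task5, task2): task5 finished-by task2 ✓
Count: 1.

1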